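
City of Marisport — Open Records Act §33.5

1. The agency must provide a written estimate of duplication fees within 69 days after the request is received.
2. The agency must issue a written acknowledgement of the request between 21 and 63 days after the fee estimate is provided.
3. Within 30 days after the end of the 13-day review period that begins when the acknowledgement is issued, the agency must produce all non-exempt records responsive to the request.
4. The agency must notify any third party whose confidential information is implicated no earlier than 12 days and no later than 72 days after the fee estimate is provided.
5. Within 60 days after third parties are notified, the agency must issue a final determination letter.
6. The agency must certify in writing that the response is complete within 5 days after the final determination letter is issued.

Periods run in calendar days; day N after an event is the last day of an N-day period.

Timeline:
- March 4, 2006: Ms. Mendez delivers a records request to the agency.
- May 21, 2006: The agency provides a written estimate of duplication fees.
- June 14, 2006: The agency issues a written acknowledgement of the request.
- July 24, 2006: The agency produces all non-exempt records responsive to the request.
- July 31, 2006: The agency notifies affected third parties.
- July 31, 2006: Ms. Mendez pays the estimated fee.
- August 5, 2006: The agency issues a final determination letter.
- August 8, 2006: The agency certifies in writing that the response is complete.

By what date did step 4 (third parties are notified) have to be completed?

Step 4 runs from May 21, 2006, when the fee estimate is provided. The window is 12–72 days after May 21, 2006; it closes on August 1, 2006.

August 1, 2006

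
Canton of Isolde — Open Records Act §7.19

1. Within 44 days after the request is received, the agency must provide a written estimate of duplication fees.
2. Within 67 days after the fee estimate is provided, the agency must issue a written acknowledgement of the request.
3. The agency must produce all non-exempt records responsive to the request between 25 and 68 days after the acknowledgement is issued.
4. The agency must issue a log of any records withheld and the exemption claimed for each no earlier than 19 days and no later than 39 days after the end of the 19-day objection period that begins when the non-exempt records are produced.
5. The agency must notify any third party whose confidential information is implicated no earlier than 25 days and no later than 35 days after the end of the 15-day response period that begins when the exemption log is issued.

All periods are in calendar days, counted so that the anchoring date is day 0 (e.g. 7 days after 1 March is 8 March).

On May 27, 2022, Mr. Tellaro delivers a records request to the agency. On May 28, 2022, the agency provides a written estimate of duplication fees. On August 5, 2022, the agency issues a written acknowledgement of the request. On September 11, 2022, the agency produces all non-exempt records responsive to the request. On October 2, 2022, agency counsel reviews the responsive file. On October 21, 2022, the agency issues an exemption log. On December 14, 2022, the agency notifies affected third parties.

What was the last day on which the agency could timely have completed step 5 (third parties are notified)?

The exemption log is issued on October 21, 2022; the 15-day response period therefore ends November 5, 2022, and step 5 runs from that date. The window is 25–35 days after November 5, 2022; it closes on December 10, 2022.

December 10, 2022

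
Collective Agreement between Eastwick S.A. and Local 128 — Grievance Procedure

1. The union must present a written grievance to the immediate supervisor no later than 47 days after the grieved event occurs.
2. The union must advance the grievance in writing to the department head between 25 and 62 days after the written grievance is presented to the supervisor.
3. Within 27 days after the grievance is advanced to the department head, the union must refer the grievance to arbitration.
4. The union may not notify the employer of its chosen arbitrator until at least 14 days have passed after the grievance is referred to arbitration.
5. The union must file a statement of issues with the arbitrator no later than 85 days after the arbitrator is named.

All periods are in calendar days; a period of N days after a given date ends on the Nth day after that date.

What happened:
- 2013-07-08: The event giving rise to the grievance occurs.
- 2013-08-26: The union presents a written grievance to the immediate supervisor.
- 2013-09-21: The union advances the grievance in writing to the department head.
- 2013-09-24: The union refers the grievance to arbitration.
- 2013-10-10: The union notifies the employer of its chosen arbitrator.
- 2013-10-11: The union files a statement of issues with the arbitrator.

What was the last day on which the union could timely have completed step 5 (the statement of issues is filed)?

2014-01-03

Step 5 runs from 2013-10-10, when the arbitrator is named. 85 days after 2013-10-10 is 2014-01-03.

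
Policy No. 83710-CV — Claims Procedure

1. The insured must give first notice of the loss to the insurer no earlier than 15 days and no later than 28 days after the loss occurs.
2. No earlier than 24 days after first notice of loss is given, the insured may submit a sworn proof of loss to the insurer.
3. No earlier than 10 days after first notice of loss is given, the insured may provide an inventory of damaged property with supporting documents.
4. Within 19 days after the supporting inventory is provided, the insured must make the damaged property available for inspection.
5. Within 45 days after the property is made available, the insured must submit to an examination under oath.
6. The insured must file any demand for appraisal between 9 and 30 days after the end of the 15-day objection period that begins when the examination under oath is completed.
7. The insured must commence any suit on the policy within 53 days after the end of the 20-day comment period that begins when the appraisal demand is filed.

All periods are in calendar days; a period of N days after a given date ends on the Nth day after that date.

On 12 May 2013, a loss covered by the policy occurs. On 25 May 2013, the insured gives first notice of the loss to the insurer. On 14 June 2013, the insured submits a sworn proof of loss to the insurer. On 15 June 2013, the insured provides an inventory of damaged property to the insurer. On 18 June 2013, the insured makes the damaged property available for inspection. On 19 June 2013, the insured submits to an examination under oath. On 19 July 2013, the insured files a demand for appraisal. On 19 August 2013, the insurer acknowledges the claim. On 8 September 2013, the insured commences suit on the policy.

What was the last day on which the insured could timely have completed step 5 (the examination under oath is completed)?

Step 5 runs from 18 June 2013, when the property is made available. 45 days after 18 June 2013 is 2 August 2013.

2 August 2013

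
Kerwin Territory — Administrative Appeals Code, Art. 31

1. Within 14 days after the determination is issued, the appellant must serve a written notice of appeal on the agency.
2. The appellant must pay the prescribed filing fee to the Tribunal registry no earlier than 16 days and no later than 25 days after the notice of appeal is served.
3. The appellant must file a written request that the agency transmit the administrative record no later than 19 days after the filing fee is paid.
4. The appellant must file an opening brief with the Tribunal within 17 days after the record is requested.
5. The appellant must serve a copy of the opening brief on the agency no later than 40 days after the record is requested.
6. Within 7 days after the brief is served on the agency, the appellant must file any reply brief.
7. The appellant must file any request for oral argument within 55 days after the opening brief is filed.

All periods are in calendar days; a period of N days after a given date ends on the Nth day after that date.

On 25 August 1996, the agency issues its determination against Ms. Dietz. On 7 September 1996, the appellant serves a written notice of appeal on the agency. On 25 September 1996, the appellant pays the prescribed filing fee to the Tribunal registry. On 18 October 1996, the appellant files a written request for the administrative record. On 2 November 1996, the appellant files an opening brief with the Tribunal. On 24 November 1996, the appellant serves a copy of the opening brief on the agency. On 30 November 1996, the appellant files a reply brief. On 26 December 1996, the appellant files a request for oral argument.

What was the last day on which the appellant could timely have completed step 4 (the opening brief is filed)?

Step 4 runs from 18 October 1996, when the record is requested. 17 days after 18 October 1996 is 4 November 1996.

4 November 1996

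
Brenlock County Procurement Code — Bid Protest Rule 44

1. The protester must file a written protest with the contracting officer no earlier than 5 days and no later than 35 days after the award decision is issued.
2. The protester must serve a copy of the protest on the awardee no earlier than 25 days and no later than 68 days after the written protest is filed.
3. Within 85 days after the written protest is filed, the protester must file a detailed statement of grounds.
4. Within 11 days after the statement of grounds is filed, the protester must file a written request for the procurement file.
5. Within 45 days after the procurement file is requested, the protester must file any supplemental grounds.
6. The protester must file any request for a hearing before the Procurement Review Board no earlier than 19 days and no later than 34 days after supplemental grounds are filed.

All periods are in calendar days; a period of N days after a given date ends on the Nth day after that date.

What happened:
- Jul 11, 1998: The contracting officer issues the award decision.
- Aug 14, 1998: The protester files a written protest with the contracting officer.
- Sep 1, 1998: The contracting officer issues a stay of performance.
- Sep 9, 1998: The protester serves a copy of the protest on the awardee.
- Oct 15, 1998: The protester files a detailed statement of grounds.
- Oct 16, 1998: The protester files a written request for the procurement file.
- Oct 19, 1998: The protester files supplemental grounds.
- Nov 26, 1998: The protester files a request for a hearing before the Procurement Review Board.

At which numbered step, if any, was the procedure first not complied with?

Step 6

Step 1: the window is 5–35 days after Jul 11, 1998 (when the award decision is issued), so Jul 16, 1998 through Aug 15, 1998; done Aug 14, 1998, which is between those dates.
Step 2: the window is 25–68 days after Aug 14, 1998 (when the written protest is filed), so Sep 8, 1998 through Oct 21, 1998; done Sep 9, 1998, which is between those dates.
Step 3: 85 days after Aug 14, 1998 (when the written protest is filed) is Nov 7, 1998; Oct 15, 1998 is within that limit.
Step 4: 11 days after Oct 15, 1998 (when the statement of grounds is filed) is Oct 26, 1998; done Oct 16, 1998 — timely.
Step 5: 45 days after Oct 16, 1998 (when the procurement file is requested) is Nov 30, 1998; done Oct 19, 1998 — timely.
Step 6: the window is 19–34 days after Oct 19, 1998 (when supplemental grounds are filed), so Nov 7, 1998 through Nov 22, 1998; done Nov 26, 1998 — 4 days after the window closed.
That is the first point of non-compliance.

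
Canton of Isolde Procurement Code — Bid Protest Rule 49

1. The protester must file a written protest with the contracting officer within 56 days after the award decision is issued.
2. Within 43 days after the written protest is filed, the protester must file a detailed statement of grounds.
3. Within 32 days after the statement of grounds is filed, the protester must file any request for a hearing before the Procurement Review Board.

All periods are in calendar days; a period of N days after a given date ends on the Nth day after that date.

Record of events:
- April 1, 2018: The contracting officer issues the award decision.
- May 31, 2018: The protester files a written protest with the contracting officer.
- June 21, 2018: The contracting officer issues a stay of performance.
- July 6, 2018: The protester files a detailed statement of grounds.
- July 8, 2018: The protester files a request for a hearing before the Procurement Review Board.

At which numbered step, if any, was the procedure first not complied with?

Step 1

(1) due by April 1, 2018 + 56 days = May 27, 2018; May 31, 2018 misses that deadline by 4 days.
That is the first point of non-compliance.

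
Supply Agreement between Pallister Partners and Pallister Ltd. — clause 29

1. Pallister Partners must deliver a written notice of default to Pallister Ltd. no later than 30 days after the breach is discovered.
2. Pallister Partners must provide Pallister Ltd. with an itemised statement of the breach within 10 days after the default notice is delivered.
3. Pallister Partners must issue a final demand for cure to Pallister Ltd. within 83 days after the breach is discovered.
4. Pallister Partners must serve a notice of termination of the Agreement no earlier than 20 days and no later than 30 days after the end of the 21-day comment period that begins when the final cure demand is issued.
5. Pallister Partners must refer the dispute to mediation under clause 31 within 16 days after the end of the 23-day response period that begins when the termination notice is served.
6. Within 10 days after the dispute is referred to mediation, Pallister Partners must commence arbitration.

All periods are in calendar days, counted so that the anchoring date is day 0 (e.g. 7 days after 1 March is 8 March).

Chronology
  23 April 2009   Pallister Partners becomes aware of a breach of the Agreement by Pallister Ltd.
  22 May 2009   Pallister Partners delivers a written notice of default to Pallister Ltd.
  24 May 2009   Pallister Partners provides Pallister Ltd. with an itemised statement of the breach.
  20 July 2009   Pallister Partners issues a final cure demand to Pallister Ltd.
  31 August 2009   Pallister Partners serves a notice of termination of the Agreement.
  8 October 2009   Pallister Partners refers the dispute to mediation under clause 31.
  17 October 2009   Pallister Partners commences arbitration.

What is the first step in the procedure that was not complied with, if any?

Step 3

Step 1: 30 days after 23 April 2009 (when the breach is discovered) is 23 May 2009; 22 May 2009 is within that limit.
Step 2: 10 days after 22 May 2009 (when the default notice is delivered) is 1 June 2009; 24 May 2009 is within that limit.
Step 3: 83 days after 23 April 2009 (when the breach is discovered) is 15 July 2009; not done until 20 July 2009, 5 days after the deadline.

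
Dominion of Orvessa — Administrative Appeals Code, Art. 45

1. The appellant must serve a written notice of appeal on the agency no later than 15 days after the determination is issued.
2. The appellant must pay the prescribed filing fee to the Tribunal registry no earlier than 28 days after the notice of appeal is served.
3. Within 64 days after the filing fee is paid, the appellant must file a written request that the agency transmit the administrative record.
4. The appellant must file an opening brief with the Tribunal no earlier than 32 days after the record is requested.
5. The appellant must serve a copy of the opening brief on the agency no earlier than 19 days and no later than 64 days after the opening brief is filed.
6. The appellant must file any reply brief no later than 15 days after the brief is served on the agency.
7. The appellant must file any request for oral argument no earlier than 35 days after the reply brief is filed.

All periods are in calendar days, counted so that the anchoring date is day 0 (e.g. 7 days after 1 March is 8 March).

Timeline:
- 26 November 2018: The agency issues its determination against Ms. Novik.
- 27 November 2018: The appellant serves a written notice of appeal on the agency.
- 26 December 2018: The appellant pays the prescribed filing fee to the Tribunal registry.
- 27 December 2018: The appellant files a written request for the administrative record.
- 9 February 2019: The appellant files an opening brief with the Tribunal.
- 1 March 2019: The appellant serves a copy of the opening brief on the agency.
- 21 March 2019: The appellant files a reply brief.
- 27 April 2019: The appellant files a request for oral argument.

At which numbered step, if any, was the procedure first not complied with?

(1) due by 26 November 2018 + 15 days = 11 December 2018; 27 November 2018 is within that limit.
(2) permitted from 27 November 2018 + 28 days = 25 December 2018 onward; done 26 December 2018 — permitted.
(3) due by 26 December 2018 + 64 days = 28 February 2019; done 27 December 2018 — timely.
(4) permitted from 27 December 2018 + 32 days = 28 January 2019 onward; done 9 February 2019 — permitted.
(5) the permitted window runs from 9 February 2019 + 19 = 28 February 2019 to 9 February 2019 + 64 = 14 April 2019; done 1 March 2019, which is between those dates.
(6) due by 1 March 2019 + 15 days = 16 March 2019; 21 March 2019 misses that deadline by 5 days.
That is the first point of non-compliance.

Step 6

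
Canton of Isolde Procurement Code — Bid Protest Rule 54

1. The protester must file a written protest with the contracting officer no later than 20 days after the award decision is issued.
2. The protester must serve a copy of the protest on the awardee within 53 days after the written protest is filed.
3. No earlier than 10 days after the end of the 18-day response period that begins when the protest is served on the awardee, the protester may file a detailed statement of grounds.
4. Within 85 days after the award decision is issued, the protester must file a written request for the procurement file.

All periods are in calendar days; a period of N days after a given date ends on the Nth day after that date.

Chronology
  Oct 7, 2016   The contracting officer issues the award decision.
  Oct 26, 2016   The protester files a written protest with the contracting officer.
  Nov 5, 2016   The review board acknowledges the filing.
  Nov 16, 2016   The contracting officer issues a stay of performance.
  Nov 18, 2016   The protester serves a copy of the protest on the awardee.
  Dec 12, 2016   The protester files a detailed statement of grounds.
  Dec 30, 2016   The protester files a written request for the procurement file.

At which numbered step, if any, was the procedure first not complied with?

Step 3

Step 1 — counting 20 days from Oct 7, 2016 (when the award decision is issued) gives a deadline of Oct 27, 2016; Oct 26, 2016 is within that limit.
Step 2 — counting 53 days from Oct 26, 2016 (when the written protest is filed) gives a deadline of Dec 18, 2016; Nov 18, 2016 is within that limit.
Step 3 — must wait 10 days from Dec 6, 2016 (end of the 18-day response period, which began when the protest is served on the awardee on Nov 18, 2016), so not before Dec 16, 2016; acted on Dec 12, 2016, 4 days prematurely.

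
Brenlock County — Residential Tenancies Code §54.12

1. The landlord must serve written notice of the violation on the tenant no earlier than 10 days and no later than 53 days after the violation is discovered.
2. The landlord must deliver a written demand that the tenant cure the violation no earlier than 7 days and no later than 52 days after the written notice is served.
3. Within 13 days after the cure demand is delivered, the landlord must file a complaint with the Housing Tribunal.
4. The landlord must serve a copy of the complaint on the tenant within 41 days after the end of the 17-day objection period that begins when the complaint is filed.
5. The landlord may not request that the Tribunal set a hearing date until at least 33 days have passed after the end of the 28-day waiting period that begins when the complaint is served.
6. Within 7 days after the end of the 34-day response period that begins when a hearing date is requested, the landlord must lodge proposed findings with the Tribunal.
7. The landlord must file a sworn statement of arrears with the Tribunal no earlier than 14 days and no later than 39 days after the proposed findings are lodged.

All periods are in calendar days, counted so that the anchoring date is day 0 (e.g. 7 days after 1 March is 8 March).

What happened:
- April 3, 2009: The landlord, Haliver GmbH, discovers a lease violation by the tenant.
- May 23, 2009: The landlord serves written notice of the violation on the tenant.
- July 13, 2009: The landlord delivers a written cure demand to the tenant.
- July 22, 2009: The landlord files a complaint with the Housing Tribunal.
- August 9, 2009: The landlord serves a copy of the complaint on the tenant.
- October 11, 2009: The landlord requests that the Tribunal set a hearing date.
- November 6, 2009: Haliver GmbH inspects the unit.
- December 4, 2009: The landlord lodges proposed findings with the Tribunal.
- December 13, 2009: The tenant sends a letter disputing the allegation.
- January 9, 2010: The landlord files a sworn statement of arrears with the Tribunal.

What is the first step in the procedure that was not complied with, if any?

Step 6

Step 1 — 10 and 53 days from April 3, 2009 (when the violation is discovered) are April 13, 2009 and May 26, 2009 respectively; done May 23, 2009, which is between those dates.
Step 2 — 7 and 52 days from May 23, 2009 (when the written notice is served) are May 30, 2009 and July 14, 2009 respectively; July 13, 2009 falls inside that range.
Step 3 — counting 13 days from July 13, 2009 (when the cure demand is delivered) gives a deadline of July 26, 2009; done July 22, 2009 — timely.
Step 4 — counting 41 days from August 8, 2009 (end of the 17-day objection period, which began when the complaint is filed on July 22, 2009) gives a deadline of September 18, 2009; August 9, 2009 is within that limit.
Step 5 — must wait 33 days from September 6, 2009 (end of the 28-day waiting period, which began when the complaint is served on August 9, 2009), so not before October 9, 2009; done October 11, 2009 — permitted.
Step 6 — counting 7 days from November 14, 2009 (end of the 34-day response period, which began when a hearing date is requested on October 11, 2009) gives a deadline of November 21, 2009; done December 4, 2009 — 13 days late.
No need to go further; step 6 was not satisfied.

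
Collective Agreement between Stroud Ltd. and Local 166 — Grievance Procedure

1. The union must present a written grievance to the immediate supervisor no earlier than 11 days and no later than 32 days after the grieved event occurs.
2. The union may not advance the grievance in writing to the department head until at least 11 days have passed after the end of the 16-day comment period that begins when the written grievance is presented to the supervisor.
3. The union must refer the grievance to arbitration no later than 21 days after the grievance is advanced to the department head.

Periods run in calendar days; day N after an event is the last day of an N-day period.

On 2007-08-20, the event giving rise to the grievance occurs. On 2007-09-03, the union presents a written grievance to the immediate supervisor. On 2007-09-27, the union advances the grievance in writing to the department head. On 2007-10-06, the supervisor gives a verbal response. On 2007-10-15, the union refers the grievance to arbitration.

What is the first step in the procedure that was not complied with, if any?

Step 2

Step 1: the window is 11–32 days after 2007-08-20 (when the grieved event occurs), so 2007-08-31 through 2007-09-21; done 2007-09-03, which is between those dates.
Step 2: the earliest permitted date is 11 days after 2007-09-19 (end of the 16-day comment period, which began when the written grievance is presented to the supervisor on 2007-09-03), i.e. 2007-09-30; acted on 2007-09-27, 3 days prematurely.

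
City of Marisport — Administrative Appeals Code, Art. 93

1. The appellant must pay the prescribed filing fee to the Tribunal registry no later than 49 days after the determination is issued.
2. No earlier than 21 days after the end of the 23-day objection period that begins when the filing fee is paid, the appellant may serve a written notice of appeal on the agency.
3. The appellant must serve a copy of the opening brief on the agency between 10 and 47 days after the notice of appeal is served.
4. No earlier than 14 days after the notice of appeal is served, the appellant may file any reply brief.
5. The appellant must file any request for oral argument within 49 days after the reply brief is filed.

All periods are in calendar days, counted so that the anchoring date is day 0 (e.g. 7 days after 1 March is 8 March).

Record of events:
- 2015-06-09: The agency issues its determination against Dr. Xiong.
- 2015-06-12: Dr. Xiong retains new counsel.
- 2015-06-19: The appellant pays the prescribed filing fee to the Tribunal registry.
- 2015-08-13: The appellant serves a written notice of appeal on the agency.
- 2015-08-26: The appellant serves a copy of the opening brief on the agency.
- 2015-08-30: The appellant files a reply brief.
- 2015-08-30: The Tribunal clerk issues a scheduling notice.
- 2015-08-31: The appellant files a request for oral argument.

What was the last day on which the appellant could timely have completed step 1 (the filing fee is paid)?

2015-07-28

Step 1 runs from 2015-06-09, when the determination is issued. 49 days after 2015-06-09 is 2015-07-28.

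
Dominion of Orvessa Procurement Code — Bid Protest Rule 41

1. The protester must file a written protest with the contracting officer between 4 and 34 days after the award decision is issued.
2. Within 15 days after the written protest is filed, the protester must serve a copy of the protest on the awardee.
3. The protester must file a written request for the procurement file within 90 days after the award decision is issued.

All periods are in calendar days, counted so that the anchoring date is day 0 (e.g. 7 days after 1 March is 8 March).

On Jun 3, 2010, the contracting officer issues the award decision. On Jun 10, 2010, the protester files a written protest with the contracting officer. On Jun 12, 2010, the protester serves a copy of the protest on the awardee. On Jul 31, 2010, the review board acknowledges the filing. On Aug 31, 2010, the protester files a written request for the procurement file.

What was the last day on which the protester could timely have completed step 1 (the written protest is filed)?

Step 1 runs from Jun 3, 2010, when the award decision is issued. The window is 4–34 days after Jun 3, 2010; it closes on Jul 7, 2010.

Jul 7, 2010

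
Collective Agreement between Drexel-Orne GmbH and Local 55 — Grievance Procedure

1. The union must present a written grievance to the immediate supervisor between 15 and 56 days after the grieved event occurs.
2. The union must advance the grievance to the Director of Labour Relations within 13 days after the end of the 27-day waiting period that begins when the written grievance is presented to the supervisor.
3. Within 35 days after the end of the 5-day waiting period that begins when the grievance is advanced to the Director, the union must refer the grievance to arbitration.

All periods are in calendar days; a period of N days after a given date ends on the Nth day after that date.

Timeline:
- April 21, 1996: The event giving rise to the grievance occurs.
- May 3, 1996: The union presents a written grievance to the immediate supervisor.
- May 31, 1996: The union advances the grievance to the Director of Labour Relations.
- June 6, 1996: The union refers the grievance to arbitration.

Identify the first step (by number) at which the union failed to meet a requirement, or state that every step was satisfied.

Step 1 — 15 and 56 days from April 21, 1996 (when the grieved event occurs) are May 6, 1996 and June 16, 1996 respectively; May 3, 1996 is 3 days too early.

Step 1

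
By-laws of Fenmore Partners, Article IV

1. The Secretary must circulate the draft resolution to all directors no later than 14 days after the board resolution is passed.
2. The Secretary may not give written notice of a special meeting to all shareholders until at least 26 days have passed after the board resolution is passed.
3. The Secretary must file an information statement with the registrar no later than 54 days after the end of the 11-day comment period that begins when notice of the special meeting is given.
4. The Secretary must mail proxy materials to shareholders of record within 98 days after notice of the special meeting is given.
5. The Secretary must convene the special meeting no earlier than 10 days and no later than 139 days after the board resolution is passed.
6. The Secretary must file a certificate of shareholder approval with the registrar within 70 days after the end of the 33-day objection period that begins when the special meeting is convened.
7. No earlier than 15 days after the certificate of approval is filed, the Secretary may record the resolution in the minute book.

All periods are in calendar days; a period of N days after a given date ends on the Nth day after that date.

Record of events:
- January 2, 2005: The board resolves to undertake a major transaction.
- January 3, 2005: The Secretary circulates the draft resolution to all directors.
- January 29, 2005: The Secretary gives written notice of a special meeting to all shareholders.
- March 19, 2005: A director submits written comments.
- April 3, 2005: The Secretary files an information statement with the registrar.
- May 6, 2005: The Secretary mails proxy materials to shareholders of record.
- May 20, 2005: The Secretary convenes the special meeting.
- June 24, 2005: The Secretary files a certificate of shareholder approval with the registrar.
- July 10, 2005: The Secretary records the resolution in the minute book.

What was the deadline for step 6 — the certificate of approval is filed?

August 31, 2005

The special meeting is convened on May 20, 2005; the 33-day objection period therefore ends June 22, 2005, and step 6 runs from that date. 70 days after June 22, 2005 is August 31, 2005.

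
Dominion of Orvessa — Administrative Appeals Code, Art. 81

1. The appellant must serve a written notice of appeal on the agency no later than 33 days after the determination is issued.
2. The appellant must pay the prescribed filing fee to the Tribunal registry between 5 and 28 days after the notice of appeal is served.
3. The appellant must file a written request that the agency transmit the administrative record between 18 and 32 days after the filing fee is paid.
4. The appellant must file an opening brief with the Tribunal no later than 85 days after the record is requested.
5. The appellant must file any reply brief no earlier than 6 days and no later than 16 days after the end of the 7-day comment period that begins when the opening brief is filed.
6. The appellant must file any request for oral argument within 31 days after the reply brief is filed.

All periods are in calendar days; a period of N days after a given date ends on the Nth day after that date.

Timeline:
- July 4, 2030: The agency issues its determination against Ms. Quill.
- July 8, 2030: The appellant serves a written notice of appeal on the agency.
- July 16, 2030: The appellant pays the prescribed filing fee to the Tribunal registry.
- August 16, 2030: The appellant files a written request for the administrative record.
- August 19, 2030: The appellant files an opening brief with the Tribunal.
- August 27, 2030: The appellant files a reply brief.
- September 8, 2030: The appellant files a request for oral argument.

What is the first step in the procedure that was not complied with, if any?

(1) due by July 4, 2030 + 33 days = August 6, 2030; July 8, 2030 is within that limit.
(2) the permitted window runs from July 8, 2030 + 5 = July 13, 2030 to July 8, 2030 + 28 = August 5, 2030; done July 16, 2030 — within the window.
(3) the permitted window runs from July 16, 2030 + 18 = August 3, 2030 to July 16, 2030 + 32 = August 17, 2030; done August 16, 2030 — within the window.
(4) due by August 16, 2030 + 85 days = November 9, 2030; August 19, 2030 is within that limit.
(5) the permitted window runs from August 26, 2030 + 6 = September 1, 2030 to August 26, 2030 + 16 = September 11, 2030; done August 27, 2030 — 5 days before the window opened.

Step 5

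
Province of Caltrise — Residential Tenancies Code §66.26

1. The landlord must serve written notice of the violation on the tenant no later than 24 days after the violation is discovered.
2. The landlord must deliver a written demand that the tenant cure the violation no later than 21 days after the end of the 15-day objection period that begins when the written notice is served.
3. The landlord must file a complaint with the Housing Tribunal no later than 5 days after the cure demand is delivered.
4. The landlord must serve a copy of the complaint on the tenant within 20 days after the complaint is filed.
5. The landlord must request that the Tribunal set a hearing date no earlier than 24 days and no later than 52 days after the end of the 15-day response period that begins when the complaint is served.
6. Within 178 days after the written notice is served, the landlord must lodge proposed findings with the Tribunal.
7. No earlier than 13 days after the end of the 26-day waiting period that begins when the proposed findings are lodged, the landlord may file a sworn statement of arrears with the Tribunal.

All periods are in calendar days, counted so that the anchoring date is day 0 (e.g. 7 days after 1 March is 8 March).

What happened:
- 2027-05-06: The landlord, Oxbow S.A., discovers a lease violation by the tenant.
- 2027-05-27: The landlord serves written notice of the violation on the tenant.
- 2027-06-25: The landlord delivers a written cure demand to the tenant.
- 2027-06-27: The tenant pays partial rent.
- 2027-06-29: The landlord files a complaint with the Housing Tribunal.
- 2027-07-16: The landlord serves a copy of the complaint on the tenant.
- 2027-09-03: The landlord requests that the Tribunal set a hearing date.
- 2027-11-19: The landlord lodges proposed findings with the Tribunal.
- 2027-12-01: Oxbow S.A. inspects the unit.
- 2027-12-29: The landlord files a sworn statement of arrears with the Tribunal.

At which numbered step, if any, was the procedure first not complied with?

None — every step was satisfied

(1) due by 2027-05-06 + 24 days = 2027-05-30; completed 2027-05-27, before the deadline.
(2) due by 2027-06-11 + 21 days = 2027-07-02; done 2027-06-25 — timely.
(3) due by 2027-06-25 + 5 days = 2027-06-30; 2027-06-29 is within that limit.
(4) due by 2027-06-29 + 20 days = 2027-07-19; completed 2027-07-16, before the deadline.
(5) the permitted window runs from 2027-07-31 + 24 = 2027-08-24 to 2027-07-31 + 52 = 2027-09-21; 2027-09-03 falls inside that range.
(6) due by 2027-05-27 + 178 days = 2027-11-21; 2027-11-19 is within that limit.
(7) permitted from 2027-12-15 + 13 days = 2027-12-28 onward; 2027-12-29 is on or after that date.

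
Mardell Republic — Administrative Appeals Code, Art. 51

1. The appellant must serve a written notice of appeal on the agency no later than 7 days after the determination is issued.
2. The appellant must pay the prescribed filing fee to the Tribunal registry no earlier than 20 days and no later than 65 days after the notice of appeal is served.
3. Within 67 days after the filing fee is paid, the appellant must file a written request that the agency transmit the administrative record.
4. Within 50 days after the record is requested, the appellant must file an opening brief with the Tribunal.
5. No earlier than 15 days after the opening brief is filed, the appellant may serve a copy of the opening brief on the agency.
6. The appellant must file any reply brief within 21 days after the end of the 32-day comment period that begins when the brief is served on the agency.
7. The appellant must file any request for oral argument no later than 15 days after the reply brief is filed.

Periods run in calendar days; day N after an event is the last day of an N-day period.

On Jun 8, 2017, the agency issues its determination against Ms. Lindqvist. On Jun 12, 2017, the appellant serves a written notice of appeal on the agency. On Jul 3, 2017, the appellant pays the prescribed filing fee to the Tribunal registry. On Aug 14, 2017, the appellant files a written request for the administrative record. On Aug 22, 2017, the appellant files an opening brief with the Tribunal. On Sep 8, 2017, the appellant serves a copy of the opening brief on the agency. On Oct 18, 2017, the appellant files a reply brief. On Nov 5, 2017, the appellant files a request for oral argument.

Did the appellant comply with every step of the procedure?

Step 1: 7 days after Jun 8, 2017 (when the determination is issued) is Jun 15, 2017; completed Jun 12, 2017, before the deadline.
Step 2: the window is 20–65 days after Jun 12, 2017 (when the notice of appeal is served), so Jul 2, 2017 through Aug 16, 2017; done Jul 3, 2017 — within the window.
Step 3: 67 days after Jul 3, 2017 (when the filing fee is paid) is Sep 8, 2017; done Aug 14, 2017 — timely.
Step 4: 50 days after Aug 14, 2017 (when the record is requested) is Oct 3, 2017; done Aug 22, 2017 — timely.
Step 5: the earliest permitted date is 15 days after Aug 22, 2017 (when the opening brief is filed), i.e. Sep 6, 2017; Sep 8, 2017 is on or after that date.
Step 6: 21 days after Oct 10, 2017 (end of the 32-day comment period, which began when the brief is served on the agency on Sep 8, 2017) is Oct 31, 2017; Oct 18, 2017 is within that limit.
Step 7: 15 days after Oct 18, 2017 (when the reply brief is filed) is Nov 2, 2017; Nov 5, 2017 misses that deadline by 3 days.

No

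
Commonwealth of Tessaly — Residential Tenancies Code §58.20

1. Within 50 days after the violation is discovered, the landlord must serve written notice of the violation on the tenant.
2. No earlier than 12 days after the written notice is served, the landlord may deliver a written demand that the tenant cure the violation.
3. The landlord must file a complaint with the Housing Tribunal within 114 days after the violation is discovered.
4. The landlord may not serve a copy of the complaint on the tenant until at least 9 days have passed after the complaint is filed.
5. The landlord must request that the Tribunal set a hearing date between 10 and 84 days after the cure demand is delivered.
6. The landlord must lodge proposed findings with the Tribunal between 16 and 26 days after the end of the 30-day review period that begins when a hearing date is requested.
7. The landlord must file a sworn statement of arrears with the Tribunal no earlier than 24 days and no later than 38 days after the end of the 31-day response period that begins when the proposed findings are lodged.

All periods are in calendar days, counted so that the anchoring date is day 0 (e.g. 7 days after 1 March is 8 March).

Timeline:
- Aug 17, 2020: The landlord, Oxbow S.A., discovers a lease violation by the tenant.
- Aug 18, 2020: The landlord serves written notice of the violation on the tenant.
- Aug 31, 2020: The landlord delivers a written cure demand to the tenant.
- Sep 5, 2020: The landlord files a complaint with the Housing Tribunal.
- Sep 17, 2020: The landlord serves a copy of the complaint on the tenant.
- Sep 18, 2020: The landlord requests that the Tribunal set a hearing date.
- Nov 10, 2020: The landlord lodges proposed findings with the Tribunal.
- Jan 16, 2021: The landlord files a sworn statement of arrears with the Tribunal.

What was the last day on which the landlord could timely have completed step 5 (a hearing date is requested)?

Step 5 runs from Aug 31, 2020, when the cure demand is delivered. The window is 10–84 days after Aug 31, 2020; it closes on Nov 23, 2020.

Nov 23, 2020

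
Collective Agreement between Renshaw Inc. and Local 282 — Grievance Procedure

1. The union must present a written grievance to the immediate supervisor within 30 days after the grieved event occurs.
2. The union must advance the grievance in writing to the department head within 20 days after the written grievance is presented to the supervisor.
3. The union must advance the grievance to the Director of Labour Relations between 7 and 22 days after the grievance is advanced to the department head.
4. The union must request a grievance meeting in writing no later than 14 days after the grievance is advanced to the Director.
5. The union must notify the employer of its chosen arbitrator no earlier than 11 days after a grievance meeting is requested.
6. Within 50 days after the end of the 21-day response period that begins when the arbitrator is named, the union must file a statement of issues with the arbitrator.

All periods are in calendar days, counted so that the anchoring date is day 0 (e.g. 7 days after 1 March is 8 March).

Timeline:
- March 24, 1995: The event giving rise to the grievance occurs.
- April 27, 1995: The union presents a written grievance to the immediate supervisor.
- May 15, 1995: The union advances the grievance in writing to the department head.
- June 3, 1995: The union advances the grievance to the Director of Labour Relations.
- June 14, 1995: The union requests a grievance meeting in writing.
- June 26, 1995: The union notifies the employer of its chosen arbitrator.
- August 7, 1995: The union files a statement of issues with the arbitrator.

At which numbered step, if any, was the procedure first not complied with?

Step 1: 30 days after March 24, 1995 (when the grieved event occurs) is April 23, 1995; done April 27, 1995 — 4 days late.
The procedure was therefore not followed at step 1.

Step 1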